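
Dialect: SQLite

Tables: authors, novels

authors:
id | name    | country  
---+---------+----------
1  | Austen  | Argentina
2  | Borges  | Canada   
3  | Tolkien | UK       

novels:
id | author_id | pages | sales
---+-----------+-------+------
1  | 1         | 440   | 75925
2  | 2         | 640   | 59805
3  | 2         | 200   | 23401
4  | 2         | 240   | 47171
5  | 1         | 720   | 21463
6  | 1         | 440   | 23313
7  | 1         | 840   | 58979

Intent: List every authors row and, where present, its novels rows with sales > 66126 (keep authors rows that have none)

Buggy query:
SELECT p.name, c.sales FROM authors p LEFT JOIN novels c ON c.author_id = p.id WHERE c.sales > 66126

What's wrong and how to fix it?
Bug: Filtering c.sales in WHERE discards the NULL rows produced by LEFT JOIN, turning it into an inner join

Fix: Move the right-table condition into the ON clause so unmatched parents are kept

Corrected query:
SELECT p.name, c.sales FROM authors p LEFT JOIN novels c ON c.author_id = p.id AND c.sales > 66126

Result:
name    | sales
--------+------
Austen  | 75925
Borges  | NULL 
Tolkien | NULL 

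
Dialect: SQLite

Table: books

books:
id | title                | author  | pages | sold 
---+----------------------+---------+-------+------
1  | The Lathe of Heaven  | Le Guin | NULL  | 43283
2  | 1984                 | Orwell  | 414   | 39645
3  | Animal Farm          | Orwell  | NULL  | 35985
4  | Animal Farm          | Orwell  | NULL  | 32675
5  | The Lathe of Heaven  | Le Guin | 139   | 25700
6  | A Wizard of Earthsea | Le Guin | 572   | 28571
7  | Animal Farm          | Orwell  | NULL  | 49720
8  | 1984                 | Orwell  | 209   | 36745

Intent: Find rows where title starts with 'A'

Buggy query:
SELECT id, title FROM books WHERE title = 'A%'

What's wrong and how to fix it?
Bug: '=' compares the literal string including the % character; pattern matching needs LIKE

Fix: Use LIKE for wildcard pattern matching

Corrected query:
SELECT id, title FROM books WHERE title LIKE 'A%'

Result:
id | title               
---+---------------------
3  | Animal Farm         
4  | Animal Farm         
6  | A Wizard of Earthsea
7  | Animal Farm         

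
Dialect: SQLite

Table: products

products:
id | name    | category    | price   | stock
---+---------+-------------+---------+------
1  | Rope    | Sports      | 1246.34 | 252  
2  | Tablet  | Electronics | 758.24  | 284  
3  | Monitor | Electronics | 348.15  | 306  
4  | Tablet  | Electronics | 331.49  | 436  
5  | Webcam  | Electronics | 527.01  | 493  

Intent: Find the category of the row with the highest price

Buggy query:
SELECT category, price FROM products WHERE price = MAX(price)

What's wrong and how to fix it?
Bug: WHERE is evaluated per row; an aggregate over the whole table isn't defined there

Fix: Wrap MAX in a scalar subquery so WHERE compares against a single value

Corrected query:
SELECT category, price FROM products WHERE price = (SELECT MAX(price) FROM products)

Result:
category | price  
---------+--------
Sports   | 1246.34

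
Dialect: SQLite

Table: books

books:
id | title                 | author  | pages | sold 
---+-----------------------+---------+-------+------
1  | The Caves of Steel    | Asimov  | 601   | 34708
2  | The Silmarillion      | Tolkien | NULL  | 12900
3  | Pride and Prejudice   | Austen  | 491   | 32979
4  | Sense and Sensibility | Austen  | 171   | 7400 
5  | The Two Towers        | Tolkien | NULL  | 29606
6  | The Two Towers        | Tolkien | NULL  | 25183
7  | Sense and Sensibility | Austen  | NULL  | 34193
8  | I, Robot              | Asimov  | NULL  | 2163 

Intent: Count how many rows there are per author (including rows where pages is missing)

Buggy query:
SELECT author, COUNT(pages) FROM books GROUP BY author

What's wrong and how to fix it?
Bug: COUNT(column) counts non-NULL values only; rows with NULL pages aren't counted

Fix: Replace COUNT(pages) with COUNT(*)

Corrected query:
SELECT author, COUNT(*) FROM books GROUP BY author

Result:
author  | COUNT(*)
--------+---------
Asimov  | 2       
Austen  | 3       
Tolkien | 3       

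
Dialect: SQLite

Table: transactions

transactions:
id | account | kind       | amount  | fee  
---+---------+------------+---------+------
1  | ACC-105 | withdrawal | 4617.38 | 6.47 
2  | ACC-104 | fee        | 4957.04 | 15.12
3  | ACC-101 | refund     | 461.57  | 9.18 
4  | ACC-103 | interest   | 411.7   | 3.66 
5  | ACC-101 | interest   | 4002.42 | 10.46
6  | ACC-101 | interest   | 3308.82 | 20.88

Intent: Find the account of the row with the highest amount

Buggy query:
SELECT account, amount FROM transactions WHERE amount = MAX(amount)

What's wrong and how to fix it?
Bug: WHERE is evaluated per row; an aggregate over the whole table isn't defined there

Fix: Use a subquery: WHERE amount = (SELECT MAX(amount) FROM transactions)

Corrected query:
SELECT account, amount FROM transactions WHERE amount = (SELECT MAX(amount) FROM transactions)

Result:
account | amount 
--------+--------
ACC-104 | 4957.04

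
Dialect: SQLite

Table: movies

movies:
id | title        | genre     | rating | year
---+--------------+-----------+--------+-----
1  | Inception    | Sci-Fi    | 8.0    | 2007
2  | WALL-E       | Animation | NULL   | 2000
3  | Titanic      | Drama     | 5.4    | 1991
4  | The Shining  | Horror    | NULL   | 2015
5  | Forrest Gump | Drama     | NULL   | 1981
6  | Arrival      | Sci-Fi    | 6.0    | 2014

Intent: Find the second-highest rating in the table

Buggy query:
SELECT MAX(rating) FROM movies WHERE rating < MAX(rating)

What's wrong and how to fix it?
Bug: The inner MAX is an aggregate inside WHERE, which is not allowed

Fix: Put the inner MAX in a scalar subquery

Corrected query:
SELECT MAX(rating) FROM movies WHERE rating < (SELECT MAX(rating) FROM movies)

Result:
MAX(rating)
-----------
6          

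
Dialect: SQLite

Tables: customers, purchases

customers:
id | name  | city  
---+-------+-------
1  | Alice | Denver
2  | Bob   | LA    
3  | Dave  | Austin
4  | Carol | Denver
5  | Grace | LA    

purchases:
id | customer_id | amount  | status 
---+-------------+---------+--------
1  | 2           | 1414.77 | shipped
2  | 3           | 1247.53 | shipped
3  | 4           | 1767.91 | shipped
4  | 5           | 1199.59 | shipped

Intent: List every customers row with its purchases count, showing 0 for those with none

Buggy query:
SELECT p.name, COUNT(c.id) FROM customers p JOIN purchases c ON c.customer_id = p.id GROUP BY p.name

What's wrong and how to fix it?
Bug: INNER JOIN drops customers rows that have no matching purchases rows

Fix: Use LEFT JOIN so parents without children still appear (COUNT(c.id) gives 0)

Corrected query:
SELECT p.name, COUNT(c.id) FROM customers p LEFT JOIN purchases c ON c.customer_id = p.id GROUP BY p.name

Result:
name  | COUNT(c.id)
------+------------
Alice | 0          
Bob   | 1          
Carol | 1          
Dave  | 1          
Grace | 1          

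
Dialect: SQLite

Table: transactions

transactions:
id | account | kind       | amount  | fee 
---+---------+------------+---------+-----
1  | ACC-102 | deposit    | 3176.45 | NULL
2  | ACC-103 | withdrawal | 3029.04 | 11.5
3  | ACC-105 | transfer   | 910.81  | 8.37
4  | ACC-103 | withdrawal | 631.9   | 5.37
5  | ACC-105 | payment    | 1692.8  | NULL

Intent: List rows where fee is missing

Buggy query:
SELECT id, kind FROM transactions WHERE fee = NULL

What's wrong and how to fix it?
Bug: '= NULL' is always unknown in SQL three-valued logic, so no rows match

Fix: Replace '= NULL' with 'IS NULL'

Corrected query:
SELECT id, kind FROM transactions WHERE fee IS NULL

Result:
id | kind   
---+--------
1  | deposit
5  | payment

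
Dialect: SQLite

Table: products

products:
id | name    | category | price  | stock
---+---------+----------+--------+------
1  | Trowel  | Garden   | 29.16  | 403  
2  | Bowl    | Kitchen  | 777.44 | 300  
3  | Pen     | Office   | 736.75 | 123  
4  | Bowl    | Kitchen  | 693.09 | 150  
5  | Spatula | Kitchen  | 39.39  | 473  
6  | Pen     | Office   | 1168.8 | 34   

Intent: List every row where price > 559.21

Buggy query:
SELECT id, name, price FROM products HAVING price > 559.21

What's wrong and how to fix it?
Bug: HAVING filters the output of aggregation, but this query has no GROUP BY and no aggregate functions, so SQLite rejects it (HAVING clause on a non-aggregate query); the condition here is per row

Fix: Use WHERE for row-level filtering

Corrected query:
SELECT id, name, price FROM products WHERE price > 559.21

Result:
id | name | price 
---+------+-------
2  | Bowl | 777.44
3  | Pen  | 736.75
4  | Bowl | 693.09
6  | Pen  | 1168.8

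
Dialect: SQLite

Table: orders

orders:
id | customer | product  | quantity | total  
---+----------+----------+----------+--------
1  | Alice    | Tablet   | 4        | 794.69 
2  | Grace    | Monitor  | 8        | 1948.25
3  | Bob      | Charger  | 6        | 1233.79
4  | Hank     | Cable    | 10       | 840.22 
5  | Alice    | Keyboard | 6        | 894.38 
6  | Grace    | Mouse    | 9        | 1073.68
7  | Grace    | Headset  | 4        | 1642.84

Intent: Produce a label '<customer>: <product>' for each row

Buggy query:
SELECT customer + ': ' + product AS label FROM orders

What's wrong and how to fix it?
Bug: SQLite uses || for string concatenation; + coerces text to numbers (yielding 0)

Fix: Use the || operator for string concatenation

Corrected query:
SELECT customer || ': ' || product AS label FROM orders

Result:
label          
---------------
Alice: Tablet  
Grace: Monitor 
Bob: Charger   
Hank: Cable    
Alice: Keyboard
Grace: Mouse   
Grace: Headset 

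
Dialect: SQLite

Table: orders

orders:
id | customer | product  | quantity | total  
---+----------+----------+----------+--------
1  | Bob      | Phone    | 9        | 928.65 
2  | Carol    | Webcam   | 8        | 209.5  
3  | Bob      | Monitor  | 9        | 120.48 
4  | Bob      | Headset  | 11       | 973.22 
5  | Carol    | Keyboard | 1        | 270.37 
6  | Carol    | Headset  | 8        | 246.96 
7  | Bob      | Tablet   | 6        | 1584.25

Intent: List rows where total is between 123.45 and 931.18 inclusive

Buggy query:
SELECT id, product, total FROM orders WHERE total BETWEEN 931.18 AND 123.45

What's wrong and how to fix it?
Bug: The bounds are reversed; BETWEEN a AND b requires a <= b to match anything

Fix: Swap the bounds so the smaller value comes first

Corrected query:
SELECT id, product, total FROM orders WHERE total BETWEEN 123.45 AND 931.18

Result:
id | product  | total 
---+----------+-------
1  | Phone    | 928.65
2  | Webcam   | 209.5 
5  | Keyboard | 270.37
6  | Headset  | 246.96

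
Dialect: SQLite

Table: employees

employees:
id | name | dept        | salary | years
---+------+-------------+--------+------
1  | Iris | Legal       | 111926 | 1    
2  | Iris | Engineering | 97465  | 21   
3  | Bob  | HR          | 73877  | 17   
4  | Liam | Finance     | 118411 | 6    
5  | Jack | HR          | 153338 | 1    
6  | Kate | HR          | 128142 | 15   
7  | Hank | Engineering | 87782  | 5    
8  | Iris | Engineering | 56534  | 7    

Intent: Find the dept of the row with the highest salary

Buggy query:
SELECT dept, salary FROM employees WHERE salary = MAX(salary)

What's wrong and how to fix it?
Bug: MAX(salary) is an aggregate and cannot be used directly in WHERE

Fix: Wrap MAX in a scalar subquery so WHERE compares against a single value

Corrected query:
SELECT dept, salary FROM employees WHERE salary = (SELECT MAX(salary) FROM employees)

Result:
dept | salary
-----+-------
HR   | 153338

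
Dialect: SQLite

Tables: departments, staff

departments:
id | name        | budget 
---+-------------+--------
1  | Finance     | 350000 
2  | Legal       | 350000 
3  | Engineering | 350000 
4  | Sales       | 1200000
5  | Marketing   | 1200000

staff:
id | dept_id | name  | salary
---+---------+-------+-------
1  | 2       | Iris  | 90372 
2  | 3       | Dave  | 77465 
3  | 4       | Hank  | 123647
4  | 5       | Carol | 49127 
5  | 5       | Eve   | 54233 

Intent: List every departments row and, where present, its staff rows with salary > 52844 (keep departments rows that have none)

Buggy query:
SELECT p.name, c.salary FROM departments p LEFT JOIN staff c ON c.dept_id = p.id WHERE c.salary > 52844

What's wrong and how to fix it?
Bug: Filtering c.salary in WHERE discards the NULL rows produced by LEFT JOIN, turning it into an inner join

Fix: Put 'c.salary > 52844' in the JOIN's ON clause instead of WHERE

Corrected query:
SELECT p.name, c.salary FROM departments p LEFT JOIN staff c ON c.dept_id = p.id AND c.salary > 52844

Result:
name        | salary
------------+-------
Finance     | NULL  
Legal       | 90372 
Engineering | 77465 
Sales       | 123647
Marketing   | 54233 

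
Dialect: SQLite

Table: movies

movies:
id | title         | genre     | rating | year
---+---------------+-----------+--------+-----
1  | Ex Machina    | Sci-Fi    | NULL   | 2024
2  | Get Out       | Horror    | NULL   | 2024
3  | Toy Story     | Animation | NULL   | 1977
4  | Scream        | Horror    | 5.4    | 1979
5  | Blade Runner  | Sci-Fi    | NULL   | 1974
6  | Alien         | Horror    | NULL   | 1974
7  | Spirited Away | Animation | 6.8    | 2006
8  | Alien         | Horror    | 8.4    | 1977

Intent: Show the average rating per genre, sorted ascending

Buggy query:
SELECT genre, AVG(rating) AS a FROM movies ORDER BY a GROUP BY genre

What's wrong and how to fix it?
Bug: GROUP BY must precede ORDER BY

Fix: Move ORDER BY to the end, after GROUP BY

Corrected query:
SELECT genre, AVG(rating) AS a FROM movies GROUP BY genre ORDER BY a

Result:
genre     | a   
----------+-----
Sci-Fi    | NULL
Animation | 6.8 
Horror    | 6.9 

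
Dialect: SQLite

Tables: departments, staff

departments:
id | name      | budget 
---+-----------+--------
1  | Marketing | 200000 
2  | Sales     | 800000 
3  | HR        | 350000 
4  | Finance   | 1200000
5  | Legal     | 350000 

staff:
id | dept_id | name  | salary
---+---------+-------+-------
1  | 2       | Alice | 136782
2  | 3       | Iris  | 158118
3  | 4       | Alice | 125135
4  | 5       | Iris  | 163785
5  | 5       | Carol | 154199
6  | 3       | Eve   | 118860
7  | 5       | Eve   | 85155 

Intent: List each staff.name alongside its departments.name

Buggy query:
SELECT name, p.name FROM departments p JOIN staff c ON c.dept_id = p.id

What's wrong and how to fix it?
Bug: Both tables have a 'name' column; the unqualified reference is ambiguous

Fix: Prefix ambiguous columns with the table alias

Corrected query:
SELECT c.name, p.name FROM departments p JOIN staff c ON c.dept_id = p.id

Result:
name  | name   
------+--------
Alice | Sales  
Iris  | HR     
Alice | Finance
Iris  | Legal  
Carol | Legal  
Eve   | HR     
Eve   | Legal  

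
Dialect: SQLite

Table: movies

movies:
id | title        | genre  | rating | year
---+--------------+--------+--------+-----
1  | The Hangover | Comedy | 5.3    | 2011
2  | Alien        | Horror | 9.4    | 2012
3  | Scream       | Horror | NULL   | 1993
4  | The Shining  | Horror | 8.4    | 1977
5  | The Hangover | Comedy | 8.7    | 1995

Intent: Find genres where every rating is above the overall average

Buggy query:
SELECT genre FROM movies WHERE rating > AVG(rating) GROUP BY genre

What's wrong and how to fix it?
Bug: WHERE evaluates per row before aggregation, so AVG() is unavailable

Fix: Compute the overall average in a scalar subquery and compare each group's MIN against it in HAVING

Corrected query:
SELECT genre FROM movies GROUP BY genre HAVING MIN(rating) > (SELECT AVG(rating) FROM movies)

Result:
genre 
------
Horror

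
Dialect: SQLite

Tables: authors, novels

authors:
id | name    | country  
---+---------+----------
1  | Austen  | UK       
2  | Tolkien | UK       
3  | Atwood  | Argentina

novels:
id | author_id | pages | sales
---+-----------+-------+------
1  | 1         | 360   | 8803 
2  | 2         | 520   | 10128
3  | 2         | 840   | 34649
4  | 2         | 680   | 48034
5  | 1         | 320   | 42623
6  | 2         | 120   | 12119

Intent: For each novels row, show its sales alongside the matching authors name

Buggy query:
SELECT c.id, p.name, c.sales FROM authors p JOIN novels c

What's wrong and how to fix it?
Bug: Missing join condition: each novels row is matched to all authors rows instead of just its own

Fix: Add ON c.author_id = p.id to the JOIN

Corrected query:
SELECT c.id, p.name, c.sales FROM authors p JOIN novels c ON c.author_id = p.id

Result:
id | name    | sales
---+---------+------
1  | Austen  | 8803 
2  | Tolkien | 10128
3  | Tolkien | 34649
4  | Tolkien | 48034
5  | Austen  | 42623
6  | Tolkien | 12119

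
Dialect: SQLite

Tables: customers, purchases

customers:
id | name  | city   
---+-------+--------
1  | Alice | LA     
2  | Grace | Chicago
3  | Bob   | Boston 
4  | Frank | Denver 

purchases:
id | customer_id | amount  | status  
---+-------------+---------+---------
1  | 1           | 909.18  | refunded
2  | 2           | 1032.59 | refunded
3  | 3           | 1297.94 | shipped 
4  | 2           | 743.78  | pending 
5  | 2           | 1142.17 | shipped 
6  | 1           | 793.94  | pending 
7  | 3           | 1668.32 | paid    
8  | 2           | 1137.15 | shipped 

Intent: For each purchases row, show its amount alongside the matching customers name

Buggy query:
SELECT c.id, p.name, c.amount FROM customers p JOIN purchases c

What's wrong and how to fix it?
Bug: JOIN with no ON clause produces a cartesian product; every purchases row pairs with every customers row

Fix: Add ON c.customer_id = p.id to the JOIN

Corrected query:
SELECT c.id, p.name, c.amount FROM customers p JOIN purchases c ON c.customer_id = p.id

Result:
id | name  | amount 
---+-------+--------
1  | Alice | 909.18 
2  | Grace | 1032.59
3  | Bob   | 1297.94
4  | Grace | 743.78 
5  | Grace | 1142.17
6  | Alice | 793.94 
7  | Bob   | 1668.32
8  | Grace | 1137.15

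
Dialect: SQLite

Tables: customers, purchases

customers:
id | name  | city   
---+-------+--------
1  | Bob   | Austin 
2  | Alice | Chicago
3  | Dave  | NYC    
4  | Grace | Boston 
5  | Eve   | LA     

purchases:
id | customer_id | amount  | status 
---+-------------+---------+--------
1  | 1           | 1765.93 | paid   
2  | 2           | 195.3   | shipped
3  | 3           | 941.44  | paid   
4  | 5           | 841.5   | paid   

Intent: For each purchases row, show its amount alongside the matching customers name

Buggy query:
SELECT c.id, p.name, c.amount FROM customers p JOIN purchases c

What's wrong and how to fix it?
Bug: JOIN with no ON clause produces a cartesian product; every purchases row pairs with every customers row

Fix: Specify the join condition linking the foreign key to the parent id

Corrected query:
SELECT c.id, p.name, c.amount FROM customers p JOIN purchases c ON c.customer_id = p.id

Result:
id | name  | amount 
---+-------+--------
1  | Bob   | 1765.93
2  | Alice | 195.3  
3  | Dave  | 941.44 
4  | Eve   | 841.5  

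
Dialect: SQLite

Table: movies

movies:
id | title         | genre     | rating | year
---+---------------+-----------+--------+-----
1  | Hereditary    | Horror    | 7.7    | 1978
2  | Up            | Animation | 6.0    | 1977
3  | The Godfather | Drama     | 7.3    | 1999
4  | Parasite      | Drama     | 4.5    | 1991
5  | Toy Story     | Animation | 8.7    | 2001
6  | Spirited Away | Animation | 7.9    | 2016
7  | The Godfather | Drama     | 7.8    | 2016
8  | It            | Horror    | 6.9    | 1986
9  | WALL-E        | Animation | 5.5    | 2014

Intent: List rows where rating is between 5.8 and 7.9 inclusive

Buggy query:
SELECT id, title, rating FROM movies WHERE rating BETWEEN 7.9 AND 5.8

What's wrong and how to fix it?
Bug: The bounds are reversed; BETWEEN a AND b requires a <= b to match anything

Fix: Swap the bounds so the smaller value comes first

Corrected query:
SELECT id, title, rating FROM movies WHERE rating BETWEEN 5.8 AND 7.9

Result:
id | title         | rating
---+---------------+-------
1  | Hereditary    | 7.7   
2  | Up            | 6     
3  | The Godfather | 7.3   
6  | Spirited Away | 7.9   
7  | The Godfather | 7.8   
8  | It            | 6.9   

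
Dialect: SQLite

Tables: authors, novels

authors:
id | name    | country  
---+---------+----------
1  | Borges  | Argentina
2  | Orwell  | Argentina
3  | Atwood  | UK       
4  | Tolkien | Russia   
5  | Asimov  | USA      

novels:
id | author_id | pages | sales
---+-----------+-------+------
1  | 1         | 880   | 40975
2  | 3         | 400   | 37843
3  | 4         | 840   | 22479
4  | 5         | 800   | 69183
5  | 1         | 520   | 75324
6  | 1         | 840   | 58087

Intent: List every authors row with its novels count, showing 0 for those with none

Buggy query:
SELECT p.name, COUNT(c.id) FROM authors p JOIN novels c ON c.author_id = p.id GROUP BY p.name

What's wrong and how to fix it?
Bug: An inner join excludes parents with zero children

Fix: Switch to LEFT JOIN to retain unmatched parent rows

Corrected query:
SELECT p.name, COUNT(c.id) FROM authors p LEFT JOIN novels c ON c.author_id = p.id GROUP BY p.name

Result:
name    | COUNT(c.id)
--------+------------
Asimov  | 1          
Atwood  | 1          
Borges  | 3          
Orwell  | 0          
Tolkien | 1          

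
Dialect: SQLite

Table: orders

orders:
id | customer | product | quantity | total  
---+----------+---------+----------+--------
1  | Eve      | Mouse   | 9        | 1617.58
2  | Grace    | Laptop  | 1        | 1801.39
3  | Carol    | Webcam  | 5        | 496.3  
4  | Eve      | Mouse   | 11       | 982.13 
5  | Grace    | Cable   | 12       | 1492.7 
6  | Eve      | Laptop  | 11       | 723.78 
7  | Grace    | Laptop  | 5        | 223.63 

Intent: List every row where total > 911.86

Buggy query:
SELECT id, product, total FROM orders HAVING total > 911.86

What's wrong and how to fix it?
Bug: This is a non-aggregate query (no GROUP BY, no aggregates), so in SQLite the HAVING clause is invalid here; a row-level condition belongs in WHERE

Fix: Use WHERE for row-level filtering

Corrected query:
SELECT id, product, total FROM orders WHERE total > 911.86

Result:
id | product | total  
---+---------+--------
1  | Mouse   | 1617.58
2  | Laptop  | 1801.39
4  | Mouse   | 982.13 
5  | Cable   | 1492.7 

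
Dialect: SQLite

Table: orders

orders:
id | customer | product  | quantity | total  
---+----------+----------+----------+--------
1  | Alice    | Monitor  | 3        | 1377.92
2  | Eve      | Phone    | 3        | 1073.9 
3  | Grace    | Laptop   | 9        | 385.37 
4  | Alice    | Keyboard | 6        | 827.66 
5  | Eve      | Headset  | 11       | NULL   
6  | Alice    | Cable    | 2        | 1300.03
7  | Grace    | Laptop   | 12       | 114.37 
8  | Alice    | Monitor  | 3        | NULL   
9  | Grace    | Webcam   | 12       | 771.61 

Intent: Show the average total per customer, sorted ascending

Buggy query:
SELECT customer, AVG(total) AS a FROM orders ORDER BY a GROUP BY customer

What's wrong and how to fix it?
Bug: GROUP BY must precede ORDER BY

Fix: Move ORDER BY to the end, after GROUP BY

Corrected query:
SELECT customer, AVG(total) AS a FROM orders GROUP BY customer ORDER BY a

Result:
customer | a          
---------+------------
Grace    | 423.783333 
Eve      | 1073.9     
Alice    | 1168.536667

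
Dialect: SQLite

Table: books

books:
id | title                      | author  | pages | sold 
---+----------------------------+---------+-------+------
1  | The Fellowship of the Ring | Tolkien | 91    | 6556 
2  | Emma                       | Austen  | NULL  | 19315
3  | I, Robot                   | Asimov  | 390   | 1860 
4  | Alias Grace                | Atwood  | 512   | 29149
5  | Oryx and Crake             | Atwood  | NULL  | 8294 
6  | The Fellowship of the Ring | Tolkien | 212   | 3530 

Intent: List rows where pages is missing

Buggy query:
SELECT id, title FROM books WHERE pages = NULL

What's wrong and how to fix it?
Bug: Comparing to NULL with '=' never matches; NULL = NULL is unknown, not true

Fix: Replace '= NULL' with 'IS NULL'

Corrected query:
SELECT id, title FROM books WHERE pages IS NULL

Result:
id | title         
---+---------------
2  | Emma          
5  | Oryx and Crake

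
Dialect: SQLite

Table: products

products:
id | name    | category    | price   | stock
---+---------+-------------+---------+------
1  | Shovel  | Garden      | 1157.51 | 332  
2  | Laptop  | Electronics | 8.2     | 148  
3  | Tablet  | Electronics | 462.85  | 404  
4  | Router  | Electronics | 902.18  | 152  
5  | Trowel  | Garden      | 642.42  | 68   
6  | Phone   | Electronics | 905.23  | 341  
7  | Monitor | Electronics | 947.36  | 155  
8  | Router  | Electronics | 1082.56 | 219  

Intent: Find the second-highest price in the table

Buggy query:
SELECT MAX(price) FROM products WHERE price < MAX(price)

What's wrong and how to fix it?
Bug: The inner MAX is an aggregate inside WHERE, which is not allowed

Fix: Compute the overall MAX in a subquery, then take MAX of rows below it

Corrected query:
SELECT MAX(price) FROM products WHERE price < (SELECT MAX(price) FROM products)

Result:
MAX(price)
----------
1082.56   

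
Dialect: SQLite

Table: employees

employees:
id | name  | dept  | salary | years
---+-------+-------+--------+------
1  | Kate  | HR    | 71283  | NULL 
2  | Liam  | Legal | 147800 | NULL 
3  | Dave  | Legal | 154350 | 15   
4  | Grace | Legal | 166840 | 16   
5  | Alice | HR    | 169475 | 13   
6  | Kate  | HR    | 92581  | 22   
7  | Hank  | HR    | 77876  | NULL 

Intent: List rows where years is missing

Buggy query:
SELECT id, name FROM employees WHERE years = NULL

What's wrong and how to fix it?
Bug: '= NULL' is always unknown in SQL three-valued logic, so no rows match

Fix: Replace '= NULL' with 'IS NULL'

Corrected query:
SELECT id, name FROM employees WHERE years IS NULL

Result:
id | name
---+-----
1  | Kate
2  | Liam
7  | Hank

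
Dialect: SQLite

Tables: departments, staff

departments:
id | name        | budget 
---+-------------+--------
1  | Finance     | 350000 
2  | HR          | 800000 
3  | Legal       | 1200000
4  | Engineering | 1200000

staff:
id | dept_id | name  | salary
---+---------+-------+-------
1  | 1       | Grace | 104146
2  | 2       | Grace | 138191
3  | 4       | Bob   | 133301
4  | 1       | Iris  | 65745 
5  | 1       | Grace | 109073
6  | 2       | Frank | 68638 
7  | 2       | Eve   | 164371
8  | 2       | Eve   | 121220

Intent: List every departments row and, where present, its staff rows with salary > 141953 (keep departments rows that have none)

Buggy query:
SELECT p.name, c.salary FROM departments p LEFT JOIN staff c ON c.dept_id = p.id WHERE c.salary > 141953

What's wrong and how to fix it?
Bug: Filtering c.salary in WHERE discards the NULL rows produced by LEFT JOIN, turning it into an inner join

Fix: Put 'c.salary > 141953' in the JOIN's ON clause instead of WHERE

Corrected query:
SELECT p.name, c.salary FROM departments p LEFT JOIN staff c ON c.dept_id = p.id AND c.salary > 141953

Result:
name        | salary
------------+-------
Finance     | NULL  
HR          | 164371
Legal       | NULL  
Engineering | NULL  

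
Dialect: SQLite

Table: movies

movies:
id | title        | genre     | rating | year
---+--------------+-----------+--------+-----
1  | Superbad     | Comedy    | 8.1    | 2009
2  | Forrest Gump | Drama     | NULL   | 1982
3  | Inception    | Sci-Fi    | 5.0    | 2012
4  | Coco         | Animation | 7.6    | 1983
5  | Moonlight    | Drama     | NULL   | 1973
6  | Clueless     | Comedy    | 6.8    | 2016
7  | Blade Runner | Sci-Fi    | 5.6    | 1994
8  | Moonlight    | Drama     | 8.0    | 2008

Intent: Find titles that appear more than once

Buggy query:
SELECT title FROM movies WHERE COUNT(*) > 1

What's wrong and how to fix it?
Bug: COUNT(*) is an aggregate and cannot be used in WHERE

Fix: GROUP BY title, then filter groups with HAVING COUNT(*) > 1

Corrected query:
SELECT title FROM movies GROUP BY title HAVING COUNT(*) > 1

Result:
title    
---------
Moonlight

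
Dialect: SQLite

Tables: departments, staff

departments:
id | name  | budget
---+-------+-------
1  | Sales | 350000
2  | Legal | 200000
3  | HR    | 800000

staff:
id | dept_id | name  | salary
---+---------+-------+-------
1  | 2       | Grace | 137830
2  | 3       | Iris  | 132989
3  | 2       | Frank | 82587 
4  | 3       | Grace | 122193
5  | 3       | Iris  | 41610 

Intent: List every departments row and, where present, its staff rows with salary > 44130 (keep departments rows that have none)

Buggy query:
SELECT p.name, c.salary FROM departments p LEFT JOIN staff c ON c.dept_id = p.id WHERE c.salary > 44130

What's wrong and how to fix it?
Bug: A WHERE condition on the right-hand table after LEFT JOIN drops unmatched parents

Fix: Put 'c.salary > 44130' in the JOIN's ON clause instead of WHERE

Corrected query:
SELECT p.name, c.salary FROM departments p LEFT JOIN staff c ON c.dept_id = p.id AND c.salary > 44130

Result:
name  | salary
------+-------
Sales | NULL  
Legal | 82587 
Legal | 137830
HR    | 122193
HR    | 132989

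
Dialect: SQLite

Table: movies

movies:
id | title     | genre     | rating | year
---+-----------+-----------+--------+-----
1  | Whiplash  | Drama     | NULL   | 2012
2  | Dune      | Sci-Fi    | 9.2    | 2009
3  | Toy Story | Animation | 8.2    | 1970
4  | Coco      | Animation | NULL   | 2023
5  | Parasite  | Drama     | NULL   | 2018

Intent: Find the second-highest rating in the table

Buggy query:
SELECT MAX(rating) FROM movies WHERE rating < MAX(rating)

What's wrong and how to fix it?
Bug: The inner MAX is an aggregate inside WHERE, which is not allowed

Fix: Put the inner MAX in a scalar subquery

Corrected query:
SELECT MAX(rating) FROM movies WHERE rating < (SELECT MAX(rating) FROM movies)

Result:
MAX(rating)
-----------
8.2        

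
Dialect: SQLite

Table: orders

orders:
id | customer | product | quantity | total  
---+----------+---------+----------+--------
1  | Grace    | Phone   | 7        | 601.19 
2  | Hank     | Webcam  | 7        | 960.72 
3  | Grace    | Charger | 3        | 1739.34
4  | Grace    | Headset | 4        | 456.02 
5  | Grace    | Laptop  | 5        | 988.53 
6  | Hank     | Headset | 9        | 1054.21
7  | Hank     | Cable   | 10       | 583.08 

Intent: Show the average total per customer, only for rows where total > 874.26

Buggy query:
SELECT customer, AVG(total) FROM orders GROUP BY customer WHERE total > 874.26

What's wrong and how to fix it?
Bug: WHERE cannot follow GROUP BY

Fix: Place WHERE between FROM and GROUP BY

Corrected query:
SELECT customer, AVG(total) FROM orders WHERE total > 874.26 GROUP BY customer

Result:
customer | AVG(total)
---------+-----------
Grace    | 1363.935  
Hank     | 1007.465  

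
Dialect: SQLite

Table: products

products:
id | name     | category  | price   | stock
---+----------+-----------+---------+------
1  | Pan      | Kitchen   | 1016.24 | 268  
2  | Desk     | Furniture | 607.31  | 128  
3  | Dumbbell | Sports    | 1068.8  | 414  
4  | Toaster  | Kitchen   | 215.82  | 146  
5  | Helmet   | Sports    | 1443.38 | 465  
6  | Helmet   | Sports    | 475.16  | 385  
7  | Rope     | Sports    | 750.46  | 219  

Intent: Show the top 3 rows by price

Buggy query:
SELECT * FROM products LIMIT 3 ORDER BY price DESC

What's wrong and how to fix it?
Bug: LIMIT must come after ORDER BY

Fix: Sort with ORDER BY, then apply LIMIT

Corrected query:
SELECT * FROM products ORDER BY price DESC LIMIT 3

Result:
id | name     | category | price   | stock
---+----------+----------+---------+------
5  | Helmet   | Sports   | 1443.38 | 465  
3  | Dumbbell | Sports   | 1068.8  | 414  
1  | Pan      | Kitchen  | 1016.24 | 268  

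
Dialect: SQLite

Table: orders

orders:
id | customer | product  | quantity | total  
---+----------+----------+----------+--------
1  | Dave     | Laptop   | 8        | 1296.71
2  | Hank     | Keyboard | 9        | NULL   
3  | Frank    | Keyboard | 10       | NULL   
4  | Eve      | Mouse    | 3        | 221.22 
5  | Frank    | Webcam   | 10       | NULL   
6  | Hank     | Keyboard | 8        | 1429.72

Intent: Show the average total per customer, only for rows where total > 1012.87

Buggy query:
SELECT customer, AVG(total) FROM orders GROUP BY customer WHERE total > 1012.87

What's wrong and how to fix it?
Bug: Row-level WHERE must come before GROUP BY in the clause order

Fix: Move the WHERE clause before GROUP BY

Corrected query:
SELECT customer, AVG(total) FROM orders WHERE total > 1012.87 GROUP BY customer

Result:
customer | AVG(total)
---------+-----------
Dave     | 1296.71   
Hank     | 1429.72   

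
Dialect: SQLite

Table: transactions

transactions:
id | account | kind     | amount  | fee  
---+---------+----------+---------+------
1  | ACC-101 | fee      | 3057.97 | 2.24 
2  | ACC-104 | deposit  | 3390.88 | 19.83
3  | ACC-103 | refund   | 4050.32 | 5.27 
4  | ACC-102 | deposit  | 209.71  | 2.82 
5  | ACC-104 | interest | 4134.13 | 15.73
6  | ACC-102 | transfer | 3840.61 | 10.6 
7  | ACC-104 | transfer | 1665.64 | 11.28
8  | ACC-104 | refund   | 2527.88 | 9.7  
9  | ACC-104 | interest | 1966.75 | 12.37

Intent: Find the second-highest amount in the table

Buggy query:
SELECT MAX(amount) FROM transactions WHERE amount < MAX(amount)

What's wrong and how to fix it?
Bug: The inner MAX is an aggregate inside WHERE, which is not allowed

Fix: Compute the overall MAX in a subquery, then take MAX of rows below it

Corrected query:
SELECT MAX(amount) FROM transactions WHERE amount < (SELECT MAX(amount) FROM transactions)

Result:
MAX(amount)
-----------
4050.32    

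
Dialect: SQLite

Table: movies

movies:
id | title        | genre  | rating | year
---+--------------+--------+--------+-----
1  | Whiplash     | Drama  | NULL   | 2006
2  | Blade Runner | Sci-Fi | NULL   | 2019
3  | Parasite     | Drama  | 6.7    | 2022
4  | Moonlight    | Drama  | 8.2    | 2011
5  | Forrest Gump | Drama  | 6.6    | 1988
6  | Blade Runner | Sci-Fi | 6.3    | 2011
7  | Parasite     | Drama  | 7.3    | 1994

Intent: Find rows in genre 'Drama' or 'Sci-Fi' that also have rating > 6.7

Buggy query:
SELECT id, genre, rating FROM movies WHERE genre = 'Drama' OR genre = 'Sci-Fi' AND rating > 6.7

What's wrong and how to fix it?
Bug: Without parentheses, AND is evaluated before OR, so the rating filter only applies to the 'Sci-Fi' branch

Fix: Group the OR with parentheses (or use IN), then AND the threshold

Corrected query:
SELECT id, genre, rating FROM movies WHERE (genre = 'Drama' OR genre = 'Sci-Fi') AND rating > 6.7

Result:
id | genre | rating
---+-------+-------
4  | Drama | 8.2   
7  | Drama | 7.3   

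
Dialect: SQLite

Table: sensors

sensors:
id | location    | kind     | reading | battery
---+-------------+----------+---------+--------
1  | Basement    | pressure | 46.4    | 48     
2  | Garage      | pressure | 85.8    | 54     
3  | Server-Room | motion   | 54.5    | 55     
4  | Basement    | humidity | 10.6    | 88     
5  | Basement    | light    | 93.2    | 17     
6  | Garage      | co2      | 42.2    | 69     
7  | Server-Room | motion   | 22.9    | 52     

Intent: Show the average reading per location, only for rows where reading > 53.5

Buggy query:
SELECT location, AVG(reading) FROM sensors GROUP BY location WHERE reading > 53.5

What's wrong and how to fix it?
Bug: WHERE cannot follow GROUP BY

Fix: Place WHERE between FROM and GROUP BY

Corrected query:
SELECT location, AVG(reading) FROM sensors WHERE reading > 53.5 GROUP BY location

Result:
location    | AVG(reading)
------------+-------------
Basement    | 93.2        
Garage      | 85.8        
Server-Room | 54.5        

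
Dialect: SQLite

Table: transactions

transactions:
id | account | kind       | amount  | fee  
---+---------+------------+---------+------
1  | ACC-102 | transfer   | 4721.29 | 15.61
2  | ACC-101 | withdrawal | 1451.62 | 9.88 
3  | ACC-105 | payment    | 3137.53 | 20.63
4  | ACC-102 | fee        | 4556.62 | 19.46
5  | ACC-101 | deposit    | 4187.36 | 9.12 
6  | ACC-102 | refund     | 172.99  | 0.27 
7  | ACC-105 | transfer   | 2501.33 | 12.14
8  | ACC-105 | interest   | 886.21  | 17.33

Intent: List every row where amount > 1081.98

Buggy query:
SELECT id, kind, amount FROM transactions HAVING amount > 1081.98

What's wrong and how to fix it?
Bug: This is a non-aggregate query (no GROUP BY, no aggregates), so in SQLite the HAVING clause is invalid here; a row-level condition belongs in WHERE

Fix: Replace HAVING with WHERE since the condition applies to individual rows

Corrected query:
SELECT id, kind, amount FROM transactions WHERE amount > 1081.98

Result:
id | kind       | amount 
---+------------+--------
1  | transfer   | 4721.29
2  | withdrawal | 1451.62
3  | payment    | 3137.53
4  | fee        | 4556.62
5  | deposit    | 4187.36
7  | transfer   | 2501.33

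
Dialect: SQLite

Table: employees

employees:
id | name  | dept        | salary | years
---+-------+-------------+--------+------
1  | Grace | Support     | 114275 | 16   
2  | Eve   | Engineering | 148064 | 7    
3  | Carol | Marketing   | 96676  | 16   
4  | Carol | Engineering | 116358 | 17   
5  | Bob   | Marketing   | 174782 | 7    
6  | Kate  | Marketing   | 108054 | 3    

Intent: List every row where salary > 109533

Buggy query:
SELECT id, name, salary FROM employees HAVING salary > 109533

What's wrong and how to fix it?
Bug: HAVING filters the output of aggregation, but this query has no GROUP BY and no aggregate functions, so SQLite rejects it (HAVING clause on a non-aggregate query); the condition here is per row

Fix: Use WHERE for row-level filtering

Corrected query:
SELECT id, name, salary FROM employees WHERE salary > 109533

Result:
id | name  | salary
---+-------+-------
1  | Grace | 114275
2  | Eve   | 148064
4  | Carol | 116358
5  | Bob   | 174782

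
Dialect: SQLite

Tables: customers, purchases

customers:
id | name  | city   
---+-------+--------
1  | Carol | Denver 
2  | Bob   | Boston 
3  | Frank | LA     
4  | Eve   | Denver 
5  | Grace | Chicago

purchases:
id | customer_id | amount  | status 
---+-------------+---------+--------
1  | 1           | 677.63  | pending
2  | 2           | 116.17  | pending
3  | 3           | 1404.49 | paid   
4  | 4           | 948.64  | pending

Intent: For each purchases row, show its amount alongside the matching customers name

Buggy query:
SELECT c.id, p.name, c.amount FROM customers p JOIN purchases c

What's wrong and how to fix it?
Bug: Missing join condition: each purchases row is matched to all customers rows instead of just its own

Fix: Add ON c.customer_id = p.id to the JOIN

Corrected query:
SELECT c.id, p.name, c.amount FROM customers p JOIN purchases c ON c.customer_id = p.id

Result:
id | name  | amount 
---+-------+--------
1  | Carol | 677.63 
2  | Bob   | 116.17 
3  | Frank | 1404.49
4  | Eve   | 948.64 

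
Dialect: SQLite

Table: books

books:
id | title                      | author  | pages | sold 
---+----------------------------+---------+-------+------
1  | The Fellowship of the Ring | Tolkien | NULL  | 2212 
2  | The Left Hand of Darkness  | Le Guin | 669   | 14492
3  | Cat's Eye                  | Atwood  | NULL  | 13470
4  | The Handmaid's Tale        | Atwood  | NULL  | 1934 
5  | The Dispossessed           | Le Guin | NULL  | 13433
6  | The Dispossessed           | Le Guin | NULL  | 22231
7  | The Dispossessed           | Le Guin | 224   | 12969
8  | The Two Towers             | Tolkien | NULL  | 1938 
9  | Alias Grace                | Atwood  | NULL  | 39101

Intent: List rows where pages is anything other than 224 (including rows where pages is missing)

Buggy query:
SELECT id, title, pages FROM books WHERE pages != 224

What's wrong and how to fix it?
Bug: Inequality against NULL is unknown, not true; rows with NULL are dropped

Fix: Add an explicit OR pages IS NULL to include the missing-value rows

Corrected query:
SELECT id, title, pages FROM books WHERE pages != 224 OR pages IS NULL

Result:
id | title                      | pages
---+----------------------------+------
1  | The Fellowship of the Ring | NULL 
2  | The Left Hand of Darkness  | 669  
3  | Cat's Eye                  | NULL 
4  | The Handmaid's Tale        | NULL 
5  | The Dispossessed           | NULL 
6  | The Dispossessed           | NULL 
8  | The Two Towers             | NULL 
9  | Alias Grace                | NULL 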